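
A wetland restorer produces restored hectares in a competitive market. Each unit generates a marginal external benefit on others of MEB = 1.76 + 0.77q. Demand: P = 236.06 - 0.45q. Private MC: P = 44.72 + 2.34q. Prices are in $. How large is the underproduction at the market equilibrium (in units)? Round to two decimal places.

27.01 units

Market equilibrium (private): 44.72 + 2.34q = 236.06 - 0.45q → q_m = 68.5806.
Social marginal cost = private MC − MEB = 42.96 + 1.57q.
Set SMC = demand: 42.96 + 1.57q = 236.06 - 0.45q → q* = 95.5941.
Gap = |68.5806 − 95.5941| = 27.0135.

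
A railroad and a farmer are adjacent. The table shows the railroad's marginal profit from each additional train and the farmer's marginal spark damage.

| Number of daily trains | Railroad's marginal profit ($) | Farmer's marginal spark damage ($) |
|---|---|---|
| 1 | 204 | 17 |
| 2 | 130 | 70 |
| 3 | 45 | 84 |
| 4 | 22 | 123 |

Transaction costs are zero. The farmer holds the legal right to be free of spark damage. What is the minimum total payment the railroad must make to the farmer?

Efficient level: marginal profit ≥ marginal spark damage through level 2, so k* = 2.
With the farmer holding the right, the railroad must at least compensate total damage at k*: 17 + 70 = 87.

$87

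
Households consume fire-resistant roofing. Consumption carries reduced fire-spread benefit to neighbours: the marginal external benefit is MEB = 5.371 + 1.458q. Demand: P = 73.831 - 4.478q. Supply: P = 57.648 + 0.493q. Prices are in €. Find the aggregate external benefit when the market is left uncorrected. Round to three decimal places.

Market equilibrium (private): 57.648 + 0.493q = 73.831 - 4.478q → q_m = 3.2555.
Total external benefit = ∫₀^{q_m} (5.371 + 1.458q) dq = 5.371×3.2555 + ½×1.458×3.2555² = 25.2114.

€25.211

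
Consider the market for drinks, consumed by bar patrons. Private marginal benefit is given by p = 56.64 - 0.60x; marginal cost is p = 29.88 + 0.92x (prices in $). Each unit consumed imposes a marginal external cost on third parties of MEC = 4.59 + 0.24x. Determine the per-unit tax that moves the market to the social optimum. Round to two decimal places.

Social marginal benefit = demand − MEC = 52.05 - 0.84x.
Set SMB = MC: 52.05 - 0.84x = 29.88 + 0.92x → x* = 12.5966.
The Pigouvian tax equals MEC at x*: 4.59 + 0.24×12.5966 = 7.6132.

tax = $7.61 per unit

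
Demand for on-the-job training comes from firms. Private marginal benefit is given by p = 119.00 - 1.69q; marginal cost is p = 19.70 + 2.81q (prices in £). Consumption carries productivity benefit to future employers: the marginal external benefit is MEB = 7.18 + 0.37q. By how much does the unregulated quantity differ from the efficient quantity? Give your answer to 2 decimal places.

3.72 units

Market equilibrium (private): 19.70 + 2.81q = 119.00 - 1.69q → q_m = 22.0667.
Social marginal benefit = demand + MEB = 126.18 - 1.32q.
Set SMB = MC: 126.18 - 1.32q = 19.70 + 2.81q → q* = 25.7821.
Gap = |22.0667 − 25.7821| = 3.7154.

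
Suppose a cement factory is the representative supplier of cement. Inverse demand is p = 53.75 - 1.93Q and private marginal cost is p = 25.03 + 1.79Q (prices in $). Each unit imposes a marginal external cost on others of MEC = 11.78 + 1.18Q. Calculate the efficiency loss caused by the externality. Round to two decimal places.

DWL = $44.53

Market equilibrium (private): 25.03 + 1.79Q = 53.75 - 1.93Q → Q_m = 7.7204.
Social marginal cost = private MC + MEC = 36.81 + 2.97Q.
Set SMC = demand: 36.81 + 2.97Q = 53.75 - 1.93Q → Q* = 3.4571.
Height of the DWL triangle at Q_m is SMC(Q_m) − demand(Q_m) = MEC(Q_m) = 20.8901.
DWL = ½ × 4.2633 × 20.8901 = 44.5304.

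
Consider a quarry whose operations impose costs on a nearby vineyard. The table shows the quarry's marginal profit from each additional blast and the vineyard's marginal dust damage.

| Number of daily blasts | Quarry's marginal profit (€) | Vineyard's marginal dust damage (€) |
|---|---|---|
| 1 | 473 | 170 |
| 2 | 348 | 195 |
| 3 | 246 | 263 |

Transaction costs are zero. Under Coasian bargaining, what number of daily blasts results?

Bargaining reaches the level where marginal profit last exceeds marginal dust damage.
That holds through level 2 (348 ≥ 195) but not at 3 (246 < 263).

2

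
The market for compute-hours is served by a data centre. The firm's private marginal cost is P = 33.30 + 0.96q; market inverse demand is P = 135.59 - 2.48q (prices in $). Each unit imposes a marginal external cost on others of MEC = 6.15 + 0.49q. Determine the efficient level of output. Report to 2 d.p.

q* = 24.46

Social marginal cost = private MC + MEC = 39.45 + 1.45q.
Set SMC = demand: 39.45 + 1.45q = 135.59 - 2.48q → q* = 24.4631.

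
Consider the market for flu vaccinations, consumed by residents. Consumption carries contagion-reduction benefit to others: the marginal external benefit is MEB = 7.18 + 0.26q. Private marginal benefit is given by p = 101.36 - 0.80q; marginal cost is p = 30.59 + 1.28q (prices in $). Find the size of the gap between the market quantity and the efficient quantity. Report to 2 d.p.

Market equilibrium (private): 30.59 + 1.28q = 101.36 - 0.80q → q_m = 34.0240.
Social marginal benefit = demand + MEB = 108.54 - 0.54q.
Set SMB = MC: 108.54 - 0.54q = 30.59 + 1.28q → q* = 42.8297.
Gap = |34.0240 − 42.8297| = 8.8057.

8.81 units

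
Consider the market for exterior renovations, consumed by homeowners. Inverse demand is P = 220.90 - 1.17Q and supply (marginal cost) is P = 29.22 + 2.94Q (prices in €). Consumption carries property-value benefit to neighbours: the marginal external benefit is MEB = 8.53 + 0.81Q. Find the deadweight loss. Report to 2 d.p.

DWL = €324.89

Market equilibrium (private): 29.22 + 2.94Q = 220.90 - 1.17Q → Q_m = 46.6375.
Social marginal benefit = demand + MEB = 229.43 - 0.36Q.
Set SMB = MC: 229.43 - 0.36Q = 29.22 + 2.94Q → Q* = 60.6697.
Between Q* and Q_m the wedge SMB − MC runs linearly from 0 to MEB(Q_m), so the loss is a triangle.
DWL = ½ × 14.0322 × 46.3064 = 324.8903.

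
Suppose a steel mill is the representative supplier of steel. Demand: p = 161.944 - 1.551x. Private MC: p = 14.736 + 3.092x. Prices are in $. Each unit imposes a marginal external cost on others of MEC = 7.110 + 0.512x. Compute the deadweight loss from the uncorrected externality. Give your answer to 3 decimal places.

DWL = $52.852

Market equilibrium (private): 14.736 + 3.092x = 161.944 - 1.551x → x_m = 31.7054.
Social marginal cost = private MC + MEC = 21.846 + 3.604x.
Set SMC = demand: 21.846 + 3.604x = 161.944 - 1.551x → x* = 27.1771.
The loss is the area between SMC and demand from x* to x_m; with linear curves that's a triangle of height MEC(x_m).
DWL = ½ × 4.5283 × 23.3431 = 52.8523.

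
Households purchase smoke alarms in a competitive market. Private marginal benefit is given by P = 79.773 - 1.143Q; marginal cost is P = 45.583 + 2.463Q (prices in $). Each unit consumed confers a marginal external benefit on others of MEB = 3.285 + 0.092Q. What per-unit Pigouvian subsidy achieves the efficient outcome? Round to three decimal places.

Social marginal benefit = demand + MEB = 83.058 - 1.051Q.
Set SMB = MC: 83.058 - 1.051Q = 45.583 + 2.463Q → Q* = 10.6645.
The Pigouvian subsidy equals MEB at Q*: 3.285 + 0.092×10.6645 = 4.2661.

subsidy = $4.266 per unit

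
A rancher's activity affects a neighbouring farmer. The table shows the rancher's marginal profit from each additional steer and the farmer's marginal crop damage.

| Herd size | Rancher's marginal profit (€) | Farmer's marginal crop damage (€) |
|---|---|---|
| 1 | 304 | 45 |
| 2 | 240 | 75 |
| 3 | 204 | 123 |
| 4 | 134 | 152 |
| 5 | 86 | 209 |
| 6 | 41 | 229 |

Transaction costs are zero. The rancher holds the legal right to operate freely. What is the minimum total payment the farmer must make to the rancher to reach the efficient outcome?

€261

Left alone the rancher would choose level 6 (marginal profit stays positive).
Efficient level: k* = 3 (marginal profit ≥ marginal crop damage through 3).
The farmer must at least cover the rancher's forgone profit from cutting 6→3: 134 + 86 + 41 = 261.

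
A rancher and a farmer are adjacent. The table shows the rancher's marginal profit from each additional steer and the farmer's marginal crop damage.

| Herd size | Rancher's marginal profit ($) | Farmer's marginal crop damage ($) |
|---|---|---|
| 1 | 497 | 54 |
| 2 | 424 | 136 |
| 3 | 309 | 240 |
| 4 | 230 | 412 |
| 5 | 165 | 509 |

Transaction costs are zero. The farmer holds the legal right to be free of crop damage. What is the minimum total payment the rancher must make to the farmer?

$430

Efficient level: marginal profit ≥ marginal crop damage through level 3, so k* = 3.
With the farmer holding the right, the rancher must at least compensate total damage at k*: 54 + 136 + 240 = 430.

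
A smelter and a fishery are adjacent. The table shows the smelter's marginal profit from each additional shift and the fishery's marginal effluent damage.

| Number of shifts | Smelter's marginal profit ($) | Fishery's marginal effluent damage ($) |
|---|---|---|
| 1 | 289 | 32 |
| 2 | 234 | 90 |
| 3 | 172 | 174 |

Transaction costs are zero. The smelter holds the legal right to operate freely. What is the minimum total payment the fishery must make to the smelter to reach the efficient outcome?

$172

Left alone the smelter would choose level 3 (marginal profit stays positive).
Efficient level: k* = 2 (marginal profit ≥ marginal effluent damage through 2).
The fishery must at least cover the smelter's forgone profit from cutting 3→2: 172 = 172.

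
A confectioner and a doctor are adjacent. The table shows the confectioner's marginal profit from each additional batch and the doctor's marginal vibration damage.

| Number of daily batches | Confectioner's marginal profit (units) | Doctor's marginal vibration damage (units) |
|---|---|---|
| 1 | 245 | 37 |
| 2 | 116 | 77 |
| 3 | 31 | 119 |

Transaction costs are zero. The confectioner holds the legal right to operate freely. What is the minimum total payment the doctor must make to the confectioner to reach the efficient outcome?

Left alone the confectioner would choose level 3 (marginal profit stays positive).
Efficient level: k* = 2 (marginal profit ≥ marginal vibration damage through 2).
The doctor must at least cover the confectioner's forgone profit from cutting 3→2: 31 = 31.

31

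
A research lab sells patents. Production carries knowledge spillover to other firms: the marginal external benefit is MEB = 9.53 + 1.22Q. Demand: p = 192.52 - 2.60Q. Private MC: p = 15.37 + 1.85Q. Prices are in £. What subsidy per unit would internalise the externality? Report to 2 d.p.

Social marginal cost = private MC − MEB = 5.84 + 0.63Q.
Set SMC = demand: 5.84 + 0.63Q = 192.52 - 2.60Q → Q* = 57.7957.
The Pigouvian subsidy equals MEB at Q*: 9.53 + 1.22×57.7957 = 80.0408.

subsidy = £80.04 per unit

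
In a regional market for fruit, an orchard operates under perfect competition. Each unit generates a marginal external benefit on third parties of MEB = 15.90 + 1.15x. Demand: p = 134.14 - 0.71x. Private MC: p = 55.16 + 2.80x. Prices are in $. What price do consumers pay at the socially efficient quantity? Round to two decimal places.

P = $105.60

Social marginal cost = private MC − MEB = 39.26 + 1.65x.
Set SMC = demand: 39.26 + 1.65x = 134.14 - 0.71x → x* = 40.2034.
Consumer price on the demand curve at x*: 134.14 − 0.71×40.2034 = 105.5956.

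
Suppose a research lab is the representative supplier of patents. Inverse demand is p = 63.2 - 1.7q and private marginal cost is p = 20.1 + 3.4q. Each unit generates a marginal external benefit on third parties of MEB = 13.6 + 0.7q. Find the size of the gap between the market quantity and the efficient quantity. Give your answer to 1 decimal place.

4.4 units

Market equilibrium (private): 20.1 + 3.4q = 63.2 - 1.7q → q_m = 8.4510.
Social marginal cost = private MC − MEB = 6.5 + 2.7q.
Set SMC = demand: 6.5 + 2.7q = 63.2 - 1.7q → q* = 12.8864.
Gap = |8.4510 − 12.8864| = 4.4354.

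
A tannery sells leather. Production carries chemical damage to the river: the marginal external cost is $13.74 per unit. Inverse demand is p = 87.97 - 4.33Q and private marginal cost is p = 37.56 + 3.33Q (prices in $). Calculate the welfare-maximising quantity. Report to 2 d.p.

Social marginal cost = private MC + MEC = 51.30 + 3.33Q.
Set SMC = demand: 51.30 + 3.33Q = 87.97 - 4.33Q → Q* = 4.7872.

Q* = 4.79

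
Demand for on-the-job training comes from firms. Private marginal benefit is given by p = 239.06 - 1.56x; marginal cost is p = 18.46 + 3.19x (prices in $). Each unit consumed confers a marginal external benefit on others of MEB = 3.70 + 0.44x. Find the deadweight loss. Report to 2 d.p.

DWL = $67.57

Market equilibrium (private): 18.46 + 3.19x = 239.06 - 1.56x → x_m = 46.4421.
Social marginal benefit = demand + MEB = 242.76 - 1.12x.
Set SMB = MC: 242.76 - 1.12x = 18.46 + 3.19x → x* = 52.0418.
Height of the DWL triangle at x_m is SMB(x_m) − MC(x_m) = MEB(x_m) = 24.1345.
DWL = ½ × 5.5997 × 24.1345 = 67.5730.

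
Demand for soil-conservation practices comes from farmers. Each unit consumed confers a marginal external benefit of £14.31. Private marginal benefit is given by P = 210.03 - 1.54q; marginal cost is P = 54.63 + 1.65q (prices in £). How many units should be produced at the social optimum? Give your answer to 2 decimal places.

Social marginal benefit = demand + MEB = 224.34 - 1.54q.
Set SMB = MC: 224.34 - 1.54q = 54.63 + 1.65q → q* = 53.2006.

q* = 53.20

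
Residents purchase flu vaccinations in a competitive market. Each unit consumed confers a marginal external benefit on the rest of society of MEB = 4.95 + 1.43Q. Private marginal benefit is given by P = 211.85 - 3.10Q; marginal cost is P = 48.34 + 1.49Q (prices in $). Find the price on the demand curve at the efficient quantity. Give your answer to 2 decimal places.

Social marginal benefit = demand + MEB = 216.80 - 1.67Q.
Set SMB = MC: 216.80 - 1.67Q = 48.34 + 1.49Q → Q* = 53.3101.
Consumer price on the demand curve at Q*: 211.85 − 3.10×53.3101 = 46.5887.

P = $46.59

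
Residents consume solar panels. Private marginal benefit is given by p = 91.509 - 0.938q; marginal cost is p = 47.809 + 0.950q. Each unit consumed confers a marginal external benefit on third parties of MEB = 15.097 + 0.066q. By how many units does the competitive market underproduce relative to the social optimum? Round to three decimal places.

9.124 units

Market equilibrium (private): 47.809 + 0.950q = 91.509 - 0.938q → q_m = 23.1462.
Social marginal benefit = demand + MEB = 106.606 - 0.872q.
Set SMB = MC: 106.606 - 0.872q = 47.809 + 0.950q → q* = 32.2706.
Gap = |23.1462 − 32.2706| = 9.1244.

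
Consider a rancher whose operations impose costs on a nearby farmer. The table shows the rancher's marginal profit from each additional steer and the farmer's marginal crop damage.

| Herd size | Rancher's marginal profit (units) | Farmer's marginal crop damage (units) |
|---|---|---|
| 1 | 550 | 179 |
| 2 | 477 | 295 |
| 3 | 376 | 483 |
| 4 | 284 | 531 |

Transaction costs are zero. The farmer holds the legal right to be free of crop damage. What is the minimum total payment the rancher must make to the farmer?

Efficient level: marginal profit ≥ marginal crop damage through level 2, so k* = 2.
With the farmer holding the right, the rancher must at least compensate total damage at k*: 179 + 295 = 474.

474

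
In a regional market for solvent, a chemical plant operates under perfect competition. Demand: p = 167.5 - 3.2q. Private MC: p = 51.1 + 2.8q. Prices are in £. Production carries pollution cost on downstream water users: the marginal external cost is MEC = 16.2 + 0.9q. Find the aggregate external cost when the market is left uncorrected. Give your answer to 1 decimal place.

£483.6

Market equilibrium (private): 51.1 + 2.8q = 167.5 - 3.2q → q_m = 19.4000.
Total external cost = ∫₀^{q_m} (16.2 + 0.9q) dq = 16.2×19.4000 + ½×0.9×19.4000² = 483.6420.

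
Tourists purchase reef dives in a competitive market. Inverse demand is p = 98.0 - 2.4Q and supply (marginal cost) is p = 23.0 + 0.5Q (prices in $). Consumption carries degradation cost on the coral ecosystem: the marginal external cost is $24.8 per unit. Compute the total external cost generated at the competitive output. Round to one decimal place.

Market equilibrium (private): 23.0 + 0.5Q = 98.0 - 2.4Q → Q_m = 25.8621.
Total external cost = MEC × Q_m = 24.8 × 25.8621 = 641.3801.

$641.4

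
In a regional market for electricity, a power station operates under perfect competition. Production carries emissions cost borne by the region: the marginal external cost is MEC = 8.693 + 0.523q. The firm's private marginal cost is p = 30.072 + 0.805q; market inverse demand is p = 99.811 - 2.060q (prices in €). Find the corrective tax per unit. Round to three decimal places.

tax = €18.117 per unit

Social marginal cost = private MC + MEC = 38.765 + 1.328q.
Set SMC = demand: 38.765 + 1.328q = 99.811 - 2.060q → q* = 18.0183.
The Pigouvian tax equals MEC at q*: 8.693 + 0.523×18.0183 = 18.1166.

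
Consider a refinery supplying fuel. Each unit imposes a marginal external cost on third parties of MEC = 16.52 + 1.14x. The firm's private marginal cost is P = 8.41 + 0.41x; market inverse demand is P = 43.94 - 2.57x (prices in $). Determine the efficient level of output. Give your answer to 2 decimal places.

x* = 4.61

Social marginal cost = private MC + MEC = 24.93 + 1.55x.
Set SMC = demand: 24.93 + 1.55x = 43.94 - 2.57x → x* = 4.6141.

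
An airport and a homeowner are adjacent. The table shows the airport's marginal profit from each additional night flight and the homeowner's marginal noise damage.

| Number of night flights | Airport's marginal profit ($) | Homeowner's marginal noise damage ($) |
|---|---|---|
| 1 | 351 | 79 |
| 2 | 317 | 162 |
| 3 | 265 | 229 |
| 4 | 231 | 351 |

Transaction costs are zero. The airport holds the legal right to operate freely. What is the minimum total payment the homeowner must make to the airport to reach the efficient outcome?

$231

Left alone the airport would choose level 4 (marginal profit stays positive).
Efficient level: k* = 3 (marginal profit ≥ marginal noise damage through 3).
The homeowner must at least cover the airport's forgone profit from cutting 4→3: 231 = 231.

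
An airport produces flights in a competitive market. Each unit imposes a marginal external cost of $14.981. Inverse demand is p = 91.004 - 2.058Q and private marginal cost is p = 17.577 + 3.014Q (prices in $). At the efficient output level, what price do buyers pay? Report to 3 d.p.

Social marginal cost = private MC + MEC = 32.558 + 3.014Q.
Set SMC = demand: 32.558 + 3.014Q = 91.004 - 2.058Q → Q* = 11.5233.
Consumer price on the demand curve at Q*: 91.004 − 2.058×11.5233 = 67.2890.

P = $67.289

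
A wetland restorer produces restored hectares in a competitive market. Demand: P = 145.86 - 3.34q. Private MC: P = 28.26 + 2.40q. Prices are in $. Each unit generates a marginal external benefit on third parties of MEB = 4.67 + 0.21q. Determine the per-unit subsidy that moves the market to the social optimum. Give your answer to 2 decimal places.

subsidy = $9.31 per unit

Social marginal cost = private MC − MEB = 23.59 + 2.19q.
Set SMC = demand: 23.59 + 2.19q = 145.86 - 3.34q → q* = 22.1103.
The Pigouvian subsidy equals MEB at q*: 4.67 + 0.21×22.1103 = 9.3132.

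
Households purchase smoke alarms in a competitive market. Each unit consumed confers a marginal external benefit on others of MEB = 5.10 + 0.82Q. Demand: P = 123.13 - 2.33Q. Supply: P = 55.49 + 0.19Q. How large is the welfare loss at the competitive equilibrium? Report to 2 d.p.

Market equilibrium (private): 55.49 + 0.19Q = 123.13 - 2.33Q → Q_m = 26.8413.
Social marginal benefit = demand + MEB = 128.23 - 1.51Q.
Set SMB = MC: 128.23 - 1.51Q = 55.49 + 0.19Q → Q* = 42.7882.
The loss is the area between SMB and MC from Q* to Q_m; with linear curves that's a triangle of height MEB(Q_m).
DWL = ½ × 15.9469 × 27.1098 = 216.1586.

DWL = 216.16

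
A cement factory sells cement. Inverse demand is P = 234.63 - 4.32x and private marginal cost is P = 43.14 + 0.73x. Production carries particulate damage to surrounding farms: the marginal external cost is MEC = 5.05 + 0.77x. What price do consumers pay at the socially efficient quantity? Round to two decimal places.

P = 96.24

Social marginal cost = private MC + MEC = 48.19 + 1.50x.
Set SMC = demand: 48.19 + 1.50x = 234.63 - 4.32x → x* = 32.0344.
Consumer price on the demand curve at x*: 234.63 − 4.32×32.0344 = 96.2414.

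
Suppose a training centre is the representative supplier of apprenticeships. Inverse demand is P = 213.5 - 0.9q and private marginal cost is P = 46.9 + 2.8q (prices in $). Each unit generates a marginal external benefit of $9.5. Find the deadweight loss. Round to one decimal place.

DWL = $12.2

Market equilibrium (private): 46.9 + 2.8q = 213.5 - 0.9q → q_m = 45.0270.
Social marginal cost = private MC − MEB = 37.4 + 2.8q.
Set SMC = demand: 37.4 + 2.8q = 213.5 - 0.9q → q* = 47.5946.
The loss is the area between SMC and demand from q* to q_m; with linear curves that's a triangle of height MEB(q_m).
DWL = ½ × 2.5676 × 9.5000 = 12.1961.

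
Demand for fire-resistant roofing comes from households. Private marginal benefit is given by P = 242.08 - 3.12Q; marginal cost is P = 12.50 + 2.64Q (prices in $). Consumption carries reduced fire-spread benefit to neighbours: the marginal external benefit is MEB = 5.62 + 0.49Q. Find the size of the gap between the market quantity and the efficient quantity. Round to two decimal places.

Market equilibrium (private): 12.50 + 2.64Q = 242.08 - 3.12Q → Q_m = 39.8576.
Social marginal benefit = demand + MEB = 247.70 - 2.63Q.
Set SMB = MC: 247.70 - 2.63Q = 12.50 + 2.64Q → Q* = 44.6300.
Gap = |39.8576 − 44.6300| = 4.7724.

4.77 units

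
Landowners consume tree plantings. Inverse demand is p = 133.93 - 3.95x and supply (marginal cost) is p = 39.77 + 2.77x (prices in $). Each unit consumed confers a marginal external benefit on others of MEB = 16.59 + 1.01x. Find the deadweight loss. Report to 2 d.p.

Market equilibrium (private): 39.77 + 2.77x = 133.93 - 3.95x → x_m = 14.0119.
Social marginal benefit = demand + MEB = 150.52 - 2.94x.
Set SMB = MC: 150.52 - 2.94x = 39.77 + 2.77x → x* = 19.3958.
Between x* and x_m the wedge SMB − MC runs linearly from 0 to MEB(x_m), so the loss is a triangle.
DWL = ½ × 5.3839 × 30.7420 = 82.7559.

DWL = $82.76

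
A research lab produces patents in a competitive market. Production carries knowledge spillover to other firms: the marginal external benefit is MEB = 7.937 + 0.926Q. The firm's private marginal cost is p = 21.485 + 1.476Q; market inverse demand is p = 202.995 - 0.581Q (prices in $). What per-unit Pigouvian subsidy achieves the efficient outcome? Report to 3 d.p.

subsidy = $163.046 per unit

Social marginal cost = private MC − MEB = 13.548 + 0.550Q.
Set SMC = demand: 13.548 + 0.550Q = 202.995 - 0.581Q → Q* = 167.5040.
The Pigouvian subsidy equals MEB at Q*: 7.937 + 0.926×167.5040 = 163.0457.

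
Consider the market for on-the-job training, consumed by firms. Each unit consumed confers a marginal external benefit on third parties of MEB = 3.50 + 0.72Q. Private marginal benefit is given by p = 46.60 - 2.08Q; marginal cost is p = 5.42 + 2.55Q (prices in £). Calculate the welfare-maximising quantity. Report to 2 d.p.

Q* = 11.43

Social marginal benefit = demand + MEB = 50.10 - 1.36Q.
Set SMB = MC: 50.10 - 1.36Q = 5.42 + 2.55Q → Q* = 11.4271.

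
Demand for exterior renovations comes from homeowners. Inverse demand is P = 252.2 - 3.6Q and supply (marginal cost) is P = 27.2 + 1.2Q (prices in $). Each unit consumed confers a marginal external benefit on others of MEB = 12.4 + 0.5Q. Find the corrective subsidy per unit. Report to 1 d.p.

subsidy = $40.0 per unit

Social marginal benefit = demand + MEB = 264.6 - 3.1Q.
Set SMB = MC: 264.6 - 3.1Q = 27.2 + 1.2Q → Q* = 55.2093.
The Pigouvian subsidy equals MEB at Q*: 12.4 + 0.5×55.2093 = 40.0047.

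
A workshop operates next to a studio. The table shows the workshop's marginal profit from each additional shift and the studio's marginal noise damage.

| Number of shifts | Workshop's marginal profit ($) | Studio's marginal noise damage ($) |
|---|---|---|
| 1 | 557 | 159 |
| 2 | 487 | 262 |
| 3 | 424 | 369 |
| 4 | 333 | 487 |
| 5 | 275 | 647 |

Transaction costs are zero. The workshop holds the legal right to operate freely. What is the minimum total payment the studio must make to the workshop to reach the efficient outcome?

$608

Left alone the workshop would choose level 5 (marginal profit stays positive).
Efficient level: k* = 3 (marginal profit ≥ marginal noise damage through 3).
The studio must at least cover the workshop's forgone profit from cutting 5→3: 333 + 275 = 608.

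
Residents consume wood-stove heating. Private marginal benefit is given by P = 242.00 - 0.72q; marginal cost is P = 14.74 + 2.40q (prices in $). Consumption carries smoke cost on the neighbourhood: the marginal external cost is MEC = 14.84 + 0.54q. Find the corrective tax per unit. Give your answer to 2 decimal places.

Social marginal benefit = demand − MEC = 227.16 - 1.26q.
Set SMB = MC: 227.16 - 1.26q = 14.74 + 2.40q → q* = 58.0383.
The Pigouvian tax equals MEC at q*: 14.84 + 0.54×58.0383 = 46.1807.

tax = $46.18 per unit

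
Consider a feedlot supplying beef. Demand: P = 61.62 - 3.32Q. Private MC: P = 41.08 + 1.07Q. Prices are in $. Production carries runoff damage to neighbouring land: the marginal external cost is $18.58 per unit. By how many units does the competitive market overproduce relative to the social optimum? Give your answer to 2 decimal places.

4.23 units

Market equilibrium (private): 41.08 + 1.07Q = 61.62 - 3.32Q → Q_m = 4.6788.
Social marginal cost = private MC + MEC = 59.66 + 1.07Q.
Set SMC = demand: 59.66 + 1.07Q = 61.62 - 3.32Q → Q* = 0.4465.
Gap = |4.6788 − 0.4465| = 4.2323.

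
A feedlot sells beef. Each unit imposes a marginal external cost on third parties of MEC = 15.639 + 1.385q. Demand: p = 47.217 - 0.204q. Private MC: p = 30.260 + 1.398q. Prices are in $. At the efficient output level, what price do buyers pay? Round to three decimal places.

Social marginal cost = private MC + MEC = 45.899 + 2.783q.
Set SMC = demand: 45.899 + 2.783q = 47.217 - 0.204q → q* = 0.4412.
Consumer price on the demand curve at q*: 47.217 − 0.204×0.4412 = 47.1270.

P = $47.127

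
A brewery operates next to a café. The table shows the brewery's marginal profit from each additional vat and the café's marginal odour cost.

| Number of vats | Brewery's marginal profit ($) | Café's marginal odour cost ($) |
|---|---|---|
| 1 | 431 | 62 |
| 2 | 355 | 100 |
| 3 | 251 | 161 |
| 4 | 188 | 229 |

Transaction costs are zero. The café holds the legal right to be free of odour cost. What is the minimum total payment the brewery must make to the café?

$323

Efficient level: marginal profit ≥ marginal odour cost through level 3, so k* = 3.
With the café holding the right, the brewery must at least compensate total damage at k*: 62 + 100 + 161 = 323.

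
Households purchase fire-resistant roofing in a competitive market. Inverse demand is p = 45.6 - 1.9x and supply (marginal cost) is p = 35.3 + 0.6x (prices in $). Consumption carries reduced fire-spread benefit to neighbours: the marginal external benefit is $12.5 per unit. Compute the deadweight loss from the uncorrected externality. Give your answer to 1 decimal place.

Market equilibrium (private): 35.3 + 0.6x = 45.6 - 1.9x → x_m = 4.1200.
Social marginal benefit = demand + MEB = 58.1 - 1.9x.
Set SMB = MC: 58.1 - 1.9x = 35.3 + 0.6x → x* = 9.1200.
The welfare-loss triangle has base |x_m − x*| and height MEB(x_m) (the vertical gap between SMB and MC is zero at x* and MEB at x_m).
DWL = ½ × 5.0000 × 12.5000 = 31.2500.

DWL = $31.3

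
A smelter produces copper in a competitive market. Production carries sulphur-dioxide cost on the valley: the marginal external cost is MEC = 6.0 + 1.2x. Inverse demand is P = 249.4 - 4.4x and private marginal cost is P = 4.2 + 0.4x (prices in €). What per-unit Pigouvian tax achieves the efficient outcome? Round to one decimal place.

Social marginal cost = private MC + MEC = 10.2 + 1.6x.
Set SMC = demand: 10.2 + 1.6x = 249.4 - 4.4x → x* = 39.8667.
The Pigouvian tax equals MEC at x*: 6.0 + 1.2×39.8667 = 53.8400.

tax = €53.8 per unit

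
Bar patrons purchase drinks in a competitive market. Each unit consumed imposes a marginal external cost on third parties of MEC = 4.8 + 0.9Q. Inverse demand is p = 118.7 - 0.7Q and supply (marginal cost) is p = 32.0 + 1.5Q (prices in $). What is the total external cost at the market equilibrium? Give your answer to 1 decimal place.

Market equilibrium (private): 32.0 + 1.5Q = 118.7 - 0.7Q → Q_m = 39.4091.
Total external cost = ∫₀^{Q_m} (4.8 + 0.9Q) dQ = 4.8×39.4091 + ½×0.9×39.4091² = 888.0484.

$888.0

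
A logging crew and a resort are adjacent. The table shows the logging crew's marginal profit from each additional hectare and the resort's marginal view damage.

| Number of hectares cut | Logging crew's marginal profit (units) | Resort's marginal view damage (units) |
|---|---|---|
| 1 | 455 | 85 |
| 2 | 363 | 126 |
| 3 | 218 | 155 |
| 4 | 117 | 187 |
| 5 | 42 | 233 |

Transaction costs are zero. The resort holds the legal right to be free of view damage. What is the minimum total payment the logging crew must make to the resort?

Efficient level: marginal profit ≥ marginal view damage through level 3, so k* = 3.
With the resort holding the right, the logging crew must at least compensate total damage at k*: 85 + 126 + 155 = 366.

366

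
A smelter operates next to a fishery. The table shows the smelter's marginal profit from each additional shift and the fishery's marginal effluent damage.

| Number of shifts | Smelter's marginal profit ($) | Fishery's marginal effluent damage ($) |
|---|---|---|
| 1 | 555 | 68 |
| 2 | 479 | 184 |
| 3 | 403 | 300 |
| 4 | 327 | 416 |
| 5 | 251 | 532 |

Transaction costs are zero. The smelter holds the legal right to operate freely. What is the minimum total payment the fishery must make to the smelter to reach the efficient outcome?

Left alone the smelter would choose level 5 (marginal profit stays positive).
Efficient level: k* = 3 (marginal profit ≥ marginal effluent damage through 3).
The fishery must at least cover the smelter's forgone profit from cutting 5→3: 327 + 251 = 578.

$578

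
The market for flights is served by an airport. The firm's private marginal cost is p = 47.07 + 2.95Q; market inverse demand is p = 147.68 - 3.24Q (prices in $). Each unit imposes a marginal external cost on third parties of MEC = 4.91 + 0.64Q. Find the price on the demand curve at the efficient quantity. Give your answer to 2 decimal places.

P = $102.28

Social marginal cost = private MC + MEC = 51.98 + 3.59Q.
Set SMC = demand: 51.98 + 3.59Q = 147.68 - 3.24Q → Q* = 14.0117.
Consumer price on the demand curve at Q*: 147.68 − 3.24×14.0117 = 102.2821.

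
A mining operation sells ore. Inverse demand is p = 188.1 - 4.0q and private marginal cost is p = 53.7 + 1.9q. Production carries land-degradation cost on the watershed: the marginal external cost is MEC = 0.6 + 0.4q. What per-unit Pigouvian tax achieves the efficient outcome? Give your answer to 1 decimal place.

tax = 9.1 per unit

Social marginal cost = private MC + MEC = 54.3 + 2.3q.
Set SMC = demand: 54.3 + 2.3q = 188.1 - 4.0q → q* = 21.2381.
The Pigouvian tax equals MEC at q*: 0.6 + 0.4×21.2381 = 9.0952.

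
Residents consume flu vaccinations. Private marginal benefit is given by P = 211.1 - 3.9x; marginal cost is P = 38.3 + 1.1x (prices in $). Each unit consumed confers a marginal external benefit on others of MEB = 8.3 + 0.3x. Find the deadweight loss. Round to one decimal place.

Market equilibrium (private): 38.3 + 1.1x = 211.1 - 3.9x → x_m = 34.5600.
Social marginal benefit = demand + MEB = 219.4 - 3.6x.
Set SMB = MC: 219.4 - 3.6x = 38.3 + 1.1x → x* = 38.5319.
The welfare-loss triangle has base |x_m − x*| and height MEB(x_m) (the vertical gap between SMB and MC is zero at x* and MEB at x_m).
DWL = ½ × 3.9719 × 18.6680 = 37.0737.

DWL = $37.1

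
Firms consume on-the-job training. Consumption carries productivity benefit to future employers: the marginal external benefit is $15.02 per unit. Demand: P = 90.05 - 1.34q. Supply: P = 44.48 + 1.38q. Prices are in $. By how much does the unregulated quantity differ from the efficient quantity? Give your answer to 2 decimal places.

Market equilibrium (private): 44.48 + 1.38q = 90.05 - 1.34q → q_m = 16.7537.
Social marginal benefit = demand + MEB = 105.07 - 1.34q.
Set SMB = MC: 105.07 - 1.34q = 44.48 + 1.38q → q* = 22.2757.
Gap = |16.7537 − 22.2757| = 5.5220.

5.52 units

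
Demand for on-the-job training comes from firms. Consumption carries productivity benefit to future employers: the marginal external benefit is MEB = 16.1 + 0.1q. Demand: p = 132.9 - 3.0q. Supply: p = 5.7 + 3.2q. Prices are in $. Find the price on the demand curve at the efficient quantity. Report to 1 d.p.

Social marginal benefit = demand + MEB = 149.0 - 2.9q.
Set SMB = MC: 149.0 - 2.9q = 5.7 + 3.2q → q* = 23.4918.
Consumer price on the demand curve at q*: 132.9 − 3.0×23.4918 = 62.4246.

P = $62.4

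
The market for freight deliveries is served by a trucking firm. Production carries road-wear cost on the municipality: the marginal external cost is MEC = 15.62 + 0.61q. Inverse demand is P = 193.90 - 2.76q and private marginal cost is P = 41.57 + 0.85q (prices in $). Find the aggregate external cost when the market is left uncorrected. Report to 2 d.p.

Market equilibrium (private): 41.57 + 0.85q = 193.90 - 2.76q → q_m = 42.1967.
Total external cost = ∫₀^{q_m} (15.62 + 0.61q) dq = 15.62×42.1967 + ½×0.61×42.1967² = 1202.1837.

$1202.18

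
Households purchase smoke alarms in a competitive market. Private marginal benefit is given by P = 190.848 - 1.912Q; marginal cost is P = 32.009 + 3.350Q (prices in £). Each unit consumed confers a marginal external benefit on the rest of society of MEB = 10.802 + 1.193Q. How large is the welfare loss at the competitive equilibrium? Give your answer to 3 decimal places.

Market equilibrium (private): 32.009 + 3.350Q = 190.848 - 1.912Q → Q_m = 30.1861.
Social marginal benefit = demand + MEB = 201.650 - 0.719Q.
Set SMB = MC: 201.650 - 0.719Q = 32.009 + 3.350Q → Q* = 41.6911.
The loss is the area between SMB and MC from Q* to Q_m; with linear curves that's a triangle of height MEB(Q_m).
DWL = ½ × 11.5050 × 46.8140 = 269.2975.

DWL = £269.298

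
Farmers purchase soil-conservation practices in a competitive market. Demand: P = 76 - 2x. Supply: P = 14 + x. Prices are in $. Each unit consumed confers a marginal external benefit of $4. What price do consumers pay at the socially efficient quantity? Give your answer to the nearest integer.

Social marginal benefit = demand + MEB = 80 - 2x.
Set SMB = MC: 80 - 2x = 14 + x → x* = 22.0000.
Consumer price on the demand curve at x*: 76 − 2×22.0000 = 32.0000.

P = $32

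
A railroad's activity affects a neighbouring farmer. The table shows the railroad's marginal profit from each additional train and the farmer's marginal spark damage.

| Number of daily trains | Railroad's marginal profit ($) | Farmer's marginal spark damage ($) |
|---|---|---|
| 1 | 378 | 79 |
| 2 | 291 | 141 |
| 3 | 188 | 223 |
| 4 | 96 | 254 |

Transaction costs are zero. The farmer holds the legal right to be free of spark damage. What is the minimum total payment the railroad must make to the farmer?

Efficient level: marginal profit ≥ marginal spark damage through level 2, so k* = 2.
With the farmer holding the right, the railroad must at least compensate total damage at k*: 79 + 141 = 220.

$220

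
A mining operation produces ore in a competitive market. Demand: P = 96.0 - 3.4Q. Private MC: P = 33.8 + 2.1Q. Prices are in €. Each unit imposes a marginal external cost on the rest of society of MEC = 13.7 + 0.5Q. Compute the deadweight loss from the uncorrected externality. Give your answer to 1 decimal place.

Market equilibrium (private): 33.8 + 2.1Q = 96.0 - 3.4Q → Q_m = 11.3091.
Social marginal cost = private MC + MEC = 47.5 + 2.6Q.
Set SMC = demand: 47.5 + 2.6Q = 96.0 - 3.4Q → Q* = 8.0833.
Height of the DWL triangle at Q_m is SMC(Q_m) − demand(Q_m) = MEC(Q_m) = 19.3545.
DWL = ½ × 3.2258 × 19.3545 = 31.2169.

DWL = €31.2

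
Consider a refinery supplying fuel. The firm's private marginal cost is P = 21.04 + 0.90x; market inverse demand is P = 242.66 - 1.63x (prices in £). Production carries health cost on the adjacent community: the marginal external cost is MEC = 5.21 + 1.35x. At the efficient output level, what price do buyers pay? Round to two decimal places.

Social marginal cost = private MC + MEC = 26.25 + 2.25x.
Set SMC = demand: 26.25 + 2.25x = 242.66 - 1.63x → x* = 55.7758.
Consumer price on the demand curve at x*: 242.66 − 1.63×55.7758 = 151.7454.

P = £151.75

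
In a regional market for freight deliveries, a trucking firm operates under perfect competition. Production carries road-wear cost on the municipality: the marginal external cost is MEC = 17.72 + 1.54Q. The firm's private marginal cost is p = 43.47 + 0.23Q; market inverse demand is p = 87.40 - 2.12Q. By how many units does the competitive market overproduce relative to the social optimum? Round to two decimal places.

Market equilibrium (private): 43.47 + 0.23Q = 87.40 - 2.12Q → Q_m = 18.6936.
Social marginal cost = private MC + MEC = 61.19 + 1.77Q.
Set SMC = demand: 61.19 + 1.77Q = 87.40 - 2.12Q → Q* = 6.7378.
Gap = |18.6936 − 6.7378| = 11.9558.

11.96 units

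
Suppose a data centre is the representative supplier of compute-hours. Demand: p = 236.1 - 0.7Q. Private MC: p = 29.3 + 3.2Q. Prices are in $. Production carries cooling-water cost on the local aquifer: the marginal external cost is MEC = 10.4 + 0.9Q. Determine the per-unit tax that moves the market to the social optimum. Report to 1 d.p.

tax = $47.2 per unit

Social marginal cost = private MC + MEC = 39.7 + 4.1Q.
Set SMC = demand: 39.7 + 4.1Q = 236.1 - 0.7Q → Q* = 40.9167.
The Pigouvian tax equals MEC at Q*: 10.4 + 0.9×40.9167 = 47.2250.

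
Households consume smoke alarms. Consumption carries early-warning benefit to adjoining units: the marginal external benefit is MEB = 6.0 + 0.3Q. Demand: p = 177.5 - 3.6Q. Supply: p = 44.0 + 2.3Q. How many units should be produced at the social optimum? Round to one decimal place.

Q* = 24.9

Social marginal benefit = demand + MEB = 183.5 - 3.3Q.
Set SMB = MC: 183.5 - 3.3Q = 44.0 + 2.3Q → Q* = 24.9107.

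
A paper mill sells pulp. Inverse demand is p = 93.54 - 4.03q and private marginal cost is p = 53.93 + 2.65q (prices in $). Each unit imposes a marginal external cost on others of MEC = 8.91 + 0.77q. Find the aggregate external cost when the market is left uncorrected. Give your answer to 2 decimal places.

$66.37

Market equilibrium (private): 53.93 + 2.65q = 93.54 - 4.03q → q_m = 5.9296.
Total external cost = ∫₀^{q_m} (8.91 + 0.77q) dq = 8.91×5.9296 + ½×0.77×5.9296² = 66.3694.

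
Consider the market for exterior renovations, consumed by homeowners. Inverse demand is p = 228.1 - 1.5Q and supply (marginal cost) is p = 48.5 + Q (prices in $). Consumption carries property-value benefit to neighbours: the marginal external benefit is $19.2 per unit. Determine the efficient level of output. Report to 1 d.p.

Q* = 79.5

Social marginal benefit = demand + MEB = 247.3 - 1.5Q.
Set SMB = MC: 247.3 - 1.5Q = 48.5 + Q → Q* = 79.5200.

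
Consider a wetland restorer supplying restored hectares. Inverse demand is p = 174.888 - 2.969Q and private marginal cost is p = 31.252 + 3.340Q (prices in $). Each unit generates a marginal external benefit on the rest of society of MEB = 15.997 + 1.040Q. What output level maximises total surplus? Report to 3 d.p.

Social marginal cost = private MC − MEB = 15.255 + 2.300Q.
Set SMC = demand: 15.255 + 2.300Q = 174.888 - 2.969Q → Q* = 30.2966.

Q* = 30.297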